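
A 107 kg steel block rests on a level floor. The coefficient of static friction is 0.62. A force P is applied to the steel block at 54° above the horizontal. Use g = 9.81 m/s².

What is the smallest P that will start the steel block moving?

N = m g − P sin α (the pull lifts the steel block).
At impending slip, P cos α = μ_s N = μ_s (m g − P sin α).
Solving: P (cos α + μ_s sin α) = μ_s m g → P = 0.62×1050/(cos 54° + 0.62 sin 54°) = 651/1.089 = 597 N.

P ≈ 597 N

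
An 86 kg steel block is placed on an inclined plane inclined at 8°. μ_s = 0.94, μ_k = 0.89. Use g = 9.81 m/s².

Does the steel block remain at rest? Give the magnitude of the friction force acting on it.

N = m g cos θ = 835 N.
Down-slope weight component: m g sin θ = 117 N.
μ_s N = 785 N.
117 ≤ 785 N, so it stays put; friction = 117 N.

f ≈ 117 N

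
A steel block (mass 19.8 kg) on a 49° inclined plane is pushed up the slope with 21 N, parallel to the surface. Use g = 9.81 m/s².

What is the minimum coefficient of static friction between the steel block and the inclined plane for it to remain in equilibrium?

N = m g cos θ = 127.4 N.
Friction must make up the shortfall along the incline: f = m g sin θ − P = 146.6 − 21 = 125.6 N.
At the threshold f = μ_s N, so μ_s,min = 125.6/127.4 = 0.986.

μ_s,min ≈ 0.986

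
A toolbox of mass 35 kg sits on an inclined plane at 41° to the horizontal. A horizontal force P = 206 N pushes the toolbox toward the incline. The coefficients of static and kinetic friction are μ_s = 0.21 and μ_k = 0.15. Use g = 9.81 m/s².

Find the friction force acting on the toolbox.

Resolve perpendicular to the incline: N = m g cos θ + P sin θ = 35×9.81×cos 41° + 206×sin 41° = 394.3 N.
Parallel to the incline: P cos θ − m g sin θ = 155.5 − 225.3 = -69.79 N; the friction needed to balance this is 69.79 N acting up the slope.
Maximum static friction: μ_s N = 0.21 × 394.3 = 82.8 N.
Since 69.79 N is within the 82.8 N limit, the toolbox stays put and friction is exactly 69.8 N.

f ≈ 69.8 N (up the incline)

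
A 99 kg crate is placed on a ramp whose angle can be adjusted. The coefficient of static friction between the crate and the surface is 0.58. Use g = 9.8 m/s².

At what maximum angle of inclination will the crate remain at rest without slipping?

At the slip threshold, m g sin θ = μ_s · m g cos θ, so tan θ = μ_s.
θ_max = arctan(0.58) = 30.1°.

θ_max ≈ 30.1°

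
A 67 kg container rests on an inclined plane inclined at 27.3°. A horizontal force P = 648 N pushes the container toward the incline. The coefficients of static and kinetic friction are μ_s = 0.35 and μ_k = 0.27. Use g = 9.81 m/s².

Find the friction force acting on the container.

f ≈ 274 N (down the incline)

Resolve perpendicular to the incline: N = m g cos θ + P sin θ = 67×9.81×cos 27.3° + 648×sin 27.3° = 881.3 N.
Parallel to the incline: P cos θ − m g sin θ = 575.8 − 301.5 = 274.4 N; the friction needed to balance this is 274.4 N acting down the slope.
Maximum static friction: μ_s N = 0.35 × 881.3 = 308.4 N.
|f_req| = 274.4 ≤ 308.4 N → the container is in equilibrium; friction equals the required value.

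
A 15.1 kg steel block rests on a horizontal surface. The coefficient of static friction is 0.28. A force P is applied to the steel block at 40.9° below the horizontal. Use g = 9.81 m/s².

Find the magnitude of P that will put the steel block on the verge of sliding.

P ≈ 72.4 N

N = m g + P sin α (the push presses the steel block into the horizontal surface).
At impending slip, P cos α = μ_s N = μ_s (m g + P sin α).
Solving: P (cos α − μ_s sin α) = μ_s m g → P = 0.28×148/(cos 40.9° − 0.28 sin 40.9°) = 41.5/0.5725 = 72.4 N.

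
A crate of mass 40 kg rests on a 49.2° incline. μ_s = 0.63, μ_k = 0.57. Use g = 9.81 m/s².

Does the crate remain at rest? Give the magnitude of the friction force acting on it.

N = m g cos θ = 256 N.
Down-slope weight component: m g sin θ = 297 N.
μ_s N = 162 N.
297 > 162 N, so it slides; kinetic friction f = μ_k N = 0.57×256 = 146 N.

f ≈ 146 N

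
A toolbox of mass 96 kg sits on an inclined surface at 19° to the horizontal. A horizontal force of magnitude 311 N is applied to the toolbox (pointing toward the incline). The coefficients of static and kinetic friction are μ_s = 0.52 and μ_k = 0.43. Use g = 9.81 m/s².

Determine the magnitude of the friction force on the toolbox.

The horizontal push has a component P sin θ into the surface, so N = m g cos θ + P sin θ = 890.5 + 101.3 = 991.7 N.
Along the incline, the net driving force (taking up-slope positive) is P cos θ − m g sin θ = 294.1 − 306.6 = -12.55 N, so equilibrium requires friction f = 12.55 N (up-slope).
The limit of static friction is μ_s N = 515.7 N.
Since 12.55 N is within the 515.7 N limit, the toolbox stays put and friction is exactly 12.6 N.

f ≈ 12.6 N (up the incline)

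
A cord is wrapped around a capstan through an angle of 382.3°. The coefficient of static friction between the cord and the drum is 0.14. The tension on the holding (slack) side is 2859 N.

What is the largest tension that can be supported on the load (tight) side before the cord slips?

At impending slip the capstan equation gives T₂/T₁ = e^{μβ} with β in radians.
β = 382.3° × π/180 = 6.672 rad.
e^{μβ} = e^{0.14×6.672} = 2.545.
T₂ = T₁ · e^{μβ} = 2859 × 2.545 = 7280 N.

T_max ≈ 7280 N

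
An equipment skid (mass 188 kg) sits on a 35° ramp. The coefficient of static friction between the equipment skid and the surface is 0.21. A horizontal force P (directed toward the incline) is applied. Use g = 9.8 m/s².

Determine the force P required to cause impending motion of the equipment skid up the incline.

At impending motion up the slope, friction acts down-slope at its limit: f = μ_s N.
Perpendicular to the incline: N = m g cos θ + P sin θ.
Along the incline: P cos θ = m g sin θ + μ_s N = m g sin θ + μ_s (m g cos θ + P sin θ).
Solving, P (cos θ − μ_s sin θ) = m g (sin θ + μ_s cos θ), so P = 188×9.8×(sin 35° + 0.21 cos 35°)/(cos 35° − 0.21 sin 35°) = 1840×0.7456/0.6987 = 1970 N.

P ≈ 1970 N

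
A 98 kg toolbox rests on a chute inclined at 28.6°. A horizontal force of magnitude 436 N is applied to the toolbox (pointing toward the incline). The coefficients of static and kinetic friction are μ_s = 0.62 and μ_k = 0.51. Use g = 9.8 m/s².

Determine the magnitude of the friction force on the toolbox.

The horizontal push has a component P sin θ into the surface, so N = m g cos θ + P sin θ = 843.2 + 208.7 = 1052 N.
Along the incline, the net driving force (taking up-slope positive) is P cos θ − m g sin θ = 382.8 − 459.7 = -76.94 N, so equilibrium requires friction f = 76.94 N (up-slope).
Maximum static friction: μ_s N = 0.62 × 1052 = 652.2 N.
Since 76.94 N is within the 652.2 N limit, the toolbox stays put and friction is exactly 76.9 N.

f ≈ 76.9 N (up the incline)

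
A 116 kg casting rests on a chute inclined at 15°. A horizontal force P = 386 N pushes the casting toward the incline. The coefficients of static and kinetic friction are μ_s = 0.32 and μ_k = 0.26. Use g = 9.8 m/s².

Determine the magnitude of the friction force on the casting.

Resolve perpendicular to the incline: N = m g cos θ + P sin θ = 116×9.8×cos 15° + 386×sin 15° = 1198 N.
Along the incline, the net driving force (taking up-slope positive) is P cos θ − m g sin θ = 372.8 − 294.2 = 78.62 N, so equilibrium requires friction f = -78.62 N (down-slope).
Maximum static friction: μ_s N = 0.32 × 1198 = 383.3 N.
|f_req| = 78.62 ≤ 383.3 N → the casting is in equilibrium; friction equals the required value.

f ≈ 78.6 N (down the incline)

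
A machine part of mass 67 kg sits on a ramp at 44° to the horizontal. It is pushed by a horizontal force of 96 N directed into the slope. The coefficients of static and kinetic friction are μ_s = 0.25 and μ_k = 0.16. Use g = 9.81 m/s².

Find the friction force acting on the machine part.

The horizontal push has a component P sin θ into the surface, so N = m g cos θ + P sin θ = 472.8 + 66.69 = 539.5 N.
Along the incline, the net driving force (taking up-slope positive) is P cos θ − m g sin θ = 69.06 − 456.6 = -387.5 N, so equilibrium requires friction f = 387.5 N (up-slope).
Maximum static friction: μ_s N = 0.25 × 539.5 = 134.9 N.
The required 387.5 N exceeds the static limit, so the machine part slides down-slope and f = μ_k N = 0.16×539.5 = 86.3 N.

f ≈ 86.3 N (up the incline)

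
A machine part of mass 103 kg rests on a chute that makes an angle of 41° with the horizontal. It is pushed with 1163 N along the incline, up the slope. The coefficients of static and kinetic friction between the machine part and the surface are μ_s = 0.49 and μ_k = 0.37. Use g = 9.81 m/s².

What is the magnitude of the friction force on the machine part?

f ≈ 282 N (down the incline)

Perpendicular to the surface, N = m g cos θ = 103·9.81·cos 41° = 762.6 N.
Parallel to the incline, ΣF = 0 gives f = m g sin θ − P = 662.9 − 1163 = -500.1 N (up-slope positive).
Static friction can supply at most μ_s N = 373.7 N.
Since |-500.1| > 373.7 N, static friction cannot hold it; the machine part slides up the incline and kinetic friction applies: f = μ_k N = 0.37 × 762.6 = 282 N.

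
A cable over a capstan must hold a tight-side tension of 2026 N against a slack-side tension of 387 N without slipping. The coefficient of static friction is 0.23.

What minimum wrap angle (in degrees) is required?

β_min ≈ 412°

T₂/T₁ = e^{μβ} → β = ln(T₂/T₁)/μ.
β = ln(2026/387)/0.23 = 1.655/0.23 = 7.197 rad.
In degrees: β = 7.197 × 180/π = 412°.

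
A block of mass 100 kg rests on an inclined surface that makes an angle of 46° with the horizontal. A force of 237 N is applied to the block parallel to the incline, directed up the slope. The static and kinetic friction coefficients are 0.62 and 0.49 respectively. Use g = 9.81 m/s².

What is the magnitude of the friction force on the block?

The normal reaction is N = m g cos θ = 681.5 N.
The friction needed for equilibrium is m g sin θ − P = 705.7 − 237 = 468.7 N, measured positive up-slope.
The static-friction ceiling is μ_s N = 0.62 × 681.5 = 422.5 N.
Since |468.7| > 422.5 N, static friction cannot hold it; the block slides down the incline and kinetic friction applies: f = μ_k N = 0.49 × 681.5 = 334 N.

f ≈ 334 N (up the incline)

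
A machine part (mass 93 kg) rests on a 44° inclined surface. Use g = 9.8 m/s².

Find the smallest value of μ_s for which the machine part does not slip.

μ_s,min ≈ 0.966

At the slip threshold m g sin θ = μ_s m g cos θ, so μ_s,min = tan θ.
μ_s,min = tan 44° = 0.966.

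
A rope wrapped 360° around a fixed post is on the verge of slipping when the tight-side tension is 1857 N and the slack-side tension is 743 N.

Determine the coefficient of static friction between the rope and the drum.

T₂/T₁ = e^{μβ} → μ = ln(T₂/T₁)/β.
β = 360° = 6.283 rad.
μ = ln(1857/743)/6.283 = ln(2.499)/6.283 = 0.146.

μ ≈ 0.146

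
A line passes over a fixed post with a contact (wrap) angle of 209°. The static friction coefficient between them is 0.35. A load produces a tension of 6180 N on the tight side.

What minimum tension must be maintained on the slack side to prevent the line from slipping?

T_min ≈ 1720 N

Capstan equation at impending slip: T_tight/T_slack = e^{μβ}.
β = 209° = 3.648 rad; e^{μβ} = e^{0.35×3.648} = 3.585.
T_slack = T_tight / e^{μβ} = 6180 / 3.585 = 1720 N.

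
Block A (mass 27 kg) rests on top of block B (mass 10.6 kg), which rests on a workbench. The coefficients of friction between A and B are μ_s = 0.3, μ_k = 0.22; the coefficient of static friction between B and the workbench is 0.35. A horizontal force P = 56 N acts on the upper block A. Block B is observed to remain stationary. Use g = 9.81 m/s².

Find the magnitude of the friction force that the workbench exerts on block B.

Between the blocks, N₁ = m_A g = 264.9 N.
So the A–B interface can sustain at most μ_s N₁ = 79.46 N of static friction.
P = 56 N is within that limit, so A and B move together (both at rest); the A–B friction is simply f₁ = P = 56 N.
B experiences an equal 56 N forward from A (third law). B is in equilibrium, so the floor supplies f₂ = 56 N of static friction (limit μ_s(m_A+m_B)g = 129.1 N, not exceeded).

f ≈ 56 N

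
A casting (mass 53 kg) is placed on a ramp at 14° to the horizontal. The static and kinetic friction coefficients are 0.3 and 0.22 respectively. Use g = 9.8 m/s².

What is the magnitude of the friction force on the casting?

The normal reaction is N = m g cos θ = 504 N.
Along the slope the weight component is m g sin θ = 125.7 N; friction must supply exactly this, acting up-slope.
Static friction can supply at most μ_s N = 151.2 N.
Since |125.7| ≤ 151.2 N, static friction is sufficient; f equals the required value, not μ_s N.

f ≈ 126 N (up the incline)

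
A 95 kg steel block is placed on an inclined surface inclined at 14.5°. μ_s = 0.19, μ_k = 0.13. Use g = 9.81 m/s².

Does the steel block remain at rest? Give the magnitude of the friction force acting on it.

N = m g cos θ = 902 N.
Down-slope weight component: m g sin θ = 233 N.
μ_s N = 171 N.
233 > 171 N, so it slides; kinetic friction f = μ_k N = 0.13×902 = 117 N.

f ≈ 117 N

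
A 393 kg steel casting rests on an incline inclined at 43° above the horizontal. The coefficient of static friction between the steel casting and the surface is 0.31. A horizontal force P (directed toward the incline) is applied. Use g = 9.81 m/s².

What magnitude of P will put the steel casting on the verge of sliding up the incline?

P ≈ 6740 N

At impending motion up the slope, friction acts down-slope at its limit: f = μ_s N.
Perpendicular to the incline: N = m g cos θ + P sin θ.
Along the incline: P cos θ = m g sin θ + μ_s N = m g sin θ + μ_s (m g cos θ + P sin θ).
Solving, P (cos θ − μ_s sin θ) = m g (sin θ + μ_s cos θ), so P = 393×9.81×(sin 43° + 0.31 cos 43°)/(cos 43° − 0.31 sin 43°) = 3860×0.9087/0.5199 = 6740 N.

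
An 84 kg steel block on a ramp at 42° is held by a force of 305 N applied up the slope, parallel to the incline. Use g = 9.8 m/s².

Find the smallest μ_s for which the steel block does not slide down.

μ_s,min ≈ 0.402

N = m g cos θ = 611.8 N.
Friction must make up the shortfall along the incline: f = m g sin θ − P = 550.8 − 305 = 245.8 N.
At the threshold f = μ_s N, so μ_s,min = 245.8/611.8 = 0.402.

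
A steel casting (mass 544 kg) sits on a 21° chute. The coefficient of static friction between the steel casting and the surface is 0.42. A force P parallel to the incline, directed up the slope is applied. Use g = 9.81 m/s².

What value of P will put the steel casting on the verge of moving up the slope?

At impending motion up the slope, friction acts down-slope at its limit: f = μ_s N.
P is parallel to the surface, so N = m g cos θ = 4980 N.
Along the incline: P = m g sin θ + μ_s N = 1910 + 0.42×4980 = 4000 N.

P ≈ 4000 N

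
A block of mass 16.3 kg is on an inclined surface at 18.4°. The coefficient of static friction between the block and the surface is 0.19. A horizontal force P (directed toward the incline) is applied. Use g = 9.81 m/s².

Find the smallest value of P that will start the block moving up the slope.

P ≈ 89.2 N

At impending motion up the slope, friction acts down-slope at its limit: f = μ_s N.
Perpendicular to the incline: N = m g cos θ + P sin θ.
Along the incline: P cos θ = m g sin θ + μ_s N = m g sin θ + μ_s (m g cos θ + P sin θ).
Solving, P (cos θ − μ_s sin θ) = m g (sin θ + μ_s cos θ), so P = 16.3×9.81×(sin 18.4° + 0.19 cos 18.4°)/(cos 18.4° − 0.19 sin 18.4°) = 160×0.4959/0.8889 = 89.2 N.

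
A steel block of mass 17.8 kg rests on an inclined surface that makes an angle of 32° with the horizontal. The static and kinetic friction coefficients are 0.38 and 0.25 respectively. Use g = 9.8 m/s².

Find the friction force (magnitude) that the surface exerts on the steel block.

f ≈ 37 N (up the incline)

Normal force: N = m g cos θ = 17.8 × 9.8 × cos 32° = 147.9 N.
Along the slope the weight component is m g sin θ = 92.44 N; friction must supply exactly this, acting up-slope.
The static-friction ceiling is μ_s N = 0.38 × 147.9 = 56.21 N.
Since |92.44| > 56.21 N, static friction cannot hold it; the steel block slides down the incline and kinetic friction applies: f = μ_k N = 0.25 × 147.9 = 37 N.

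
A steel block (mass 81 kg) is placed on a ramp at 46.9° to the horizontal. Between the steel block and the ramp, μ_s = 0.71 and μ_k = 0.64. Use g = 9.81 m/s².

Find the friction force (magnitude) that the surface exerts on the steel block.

f ≈ 347 N (up the incline)

Normal force: N = m g cos θ = 81 × 9.81 × cos 46.9° = 542.9 N.
Along the slope the weight component is m g sin θ = 580.2 N; friction must supply exactly this, acting up-slope.
Static friction can supply at most μ_s N = 385.5 N.
|580.2| exceeds 385.5 N, so the steel block slips down-slope; friction is kinetic, f = μ_k N = 0.64×542.9 = 347 N.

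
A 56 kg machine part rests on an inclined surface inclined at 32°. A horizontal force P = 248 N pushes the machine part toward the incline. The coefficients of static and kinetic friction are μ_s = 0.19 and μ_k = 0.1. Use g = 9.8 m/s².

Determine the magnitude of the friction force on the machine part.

f ≈ 80.5 N (up the incline)

Resolve perpendicular to the incline: N = m g cos θ + P sin θ = 56×9.8×cos 32° + 248×sin 32° = 596.8 N.
Along the incline, the net driving force (taking up-slope positive) is P cos θ − m g sin θ = 210.3 − 290.8 = -80.5 N, so equilibrium requires friction f = 80.5 N (up-slope).
Maximum static friction: μ_s N = 0.19 × 596.8 = 113.4 N.
|f_req| = 80.5 ≤ 113.4 N → the machine part is in equilibrium; friction equals the required value.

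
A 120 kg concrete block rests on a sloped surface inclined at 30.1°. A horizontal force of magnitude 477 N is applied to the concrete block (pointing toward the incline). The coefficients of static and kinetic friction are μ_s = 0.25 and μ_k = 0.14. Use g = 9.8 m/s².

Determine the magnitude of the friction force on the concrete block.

f ≈ 177 N (up the incline)

Normal direction: N = m g cos θ + P sin θ = 1257 N.
Parallel to the incline: P cos θ − m g sin θ = 412.7 − 589.8 = -177.1 N; the friction needed to balance this is 177.1 N acting up the slope.
Maximum static friction: μ_s N = 0.25 × 1257 = 314.2 N.
Since 177.1 N is within the 314.2 N limit, the concrete block stays put and friction is exactly 177 N.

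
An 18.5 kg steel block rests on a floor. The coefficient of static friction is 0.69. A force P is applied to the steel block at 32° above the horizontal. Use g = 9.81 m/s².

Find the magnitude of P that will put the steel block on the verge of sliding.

N = m g − P sin α (the pull lifts the steel block).
At impending slip, P cos α = μ_s N = μ_s (m g − P sin α).
Solving: P (cos α + μ_s sin α) = μ_s m g → P = 0.69×181/(cos 32° + 0.69 sin 32°) = 125/1.214 = 103 N.

P ≈ 103 N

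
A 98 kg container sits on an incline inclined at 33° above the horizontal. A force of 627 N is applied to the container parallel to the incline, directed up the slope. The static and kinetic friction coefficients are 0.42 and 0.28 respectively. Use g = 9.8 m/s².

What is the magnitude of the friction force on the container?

f ≈ 104 N (down the incline)

Perpendicular to the surface, N = m g cos θ = 98·9.8·cos 33° = 805.5 N.
Parallel to the incline, ΣF = 0 gives f = m g sin θ − P = 523.1 − 627 = -103.9 N (up-slope positive).
The static-friction ceiling is μ_s N = 0.42 × 805.5 = 338.3 N.
Since |-103.9| ≤ 338.3 N, no slip — friction simply equals what equilibrium demands.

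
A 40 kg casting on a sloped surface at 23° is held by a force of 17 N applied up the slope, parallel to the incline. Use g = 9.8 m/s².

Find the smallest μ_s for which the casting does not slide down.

N = m g cos θ = 360.8 N.
Friction must make up the shortfall along the incline: f = m g sin θ − P = 153.2 − 17 = 136.2 N.
At the threshold f = μ_s N, so μ_s,min = 136.2/360.8 = 0.377.

μ_s,min ≈ 0.377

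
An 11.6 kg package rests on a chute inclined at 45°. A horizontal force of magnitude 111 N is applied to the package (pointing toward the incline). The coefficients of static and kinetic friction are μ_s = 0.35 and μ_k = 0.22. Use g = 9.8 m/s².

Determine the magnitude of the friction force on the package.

f ≈ 1.9 N (up the incline)

The horizontal push has a component P sin θ into the surface, so N = m g cos θ + P sin θ = 80.38 + 78.49 = 158.9 N.
Parallel to the incline: P cos θ − m g sin θ = 78.49 − 80.38 = -1.895 N; the friction needed to balance this is 1.895 N acting up the slope.
Maximum static friction: μ_s N = 0.35 × 158.9 = 55.61 N.
Since 1.895 N is within the 55.61 N limit, the package stays put and friction is exactly 1.9 N.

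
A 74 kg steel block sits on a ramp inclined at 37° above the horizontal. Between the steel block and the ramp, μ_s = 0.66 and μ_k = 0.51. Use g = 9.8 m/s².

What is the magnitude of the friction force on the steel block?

f ≈ 295 N (up the incline)

Normal force: N = m g cos θ = 74 × 9.8 × cos 37° = 579.2 N.
For equilibrium along the incline, friction must balance the weight component: f = m g sin θ = 436.4 N up the slope.
Static friction can supply at most μ_s N = 382.3 N.
Since |436.4| > 382.3 N, static friction cannot hold it; the steel block slides down the incline and kinetic friction applies: f = μ_k N = 0.51 × 579.2 = 295 N.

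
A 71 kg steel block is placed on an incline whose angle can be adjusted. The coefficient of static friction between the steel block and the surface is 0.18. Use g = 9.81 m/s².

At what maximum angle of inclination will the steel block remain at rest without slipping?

θ_max ≈ 10.2°

At the slip threshold, m g sin θ = μ_s · m g cos θ, so tan θ = μ_s.
θ_max = arctan(0.18) = 10.2°.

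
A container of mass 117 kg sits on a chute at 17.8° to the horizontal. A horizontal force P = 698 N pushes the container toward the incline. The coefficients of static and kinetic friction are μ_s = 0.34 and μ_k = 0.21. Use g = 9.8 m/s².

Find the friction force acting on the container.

Resolve perpendicular to the incline: N = m g cos θ + P sin θ = 117×9.8×cos 17.8° + 698×sin 17.8° = 1305 N.
Along the incline, the net driving force (taking up-slope positive) is P cos θ − m g sin θ = 664.6 − 350.5 = 314.1 N, so equilibrium requires friction f = -314.1 N (down-slope).
The limit of static friction is μ_s N = 443.7 N.
|f_req| = 314.1 ≤ 443.7 N → the container is in equilibrium; friction equals the required value.

f ≈ 314 N (down the incline)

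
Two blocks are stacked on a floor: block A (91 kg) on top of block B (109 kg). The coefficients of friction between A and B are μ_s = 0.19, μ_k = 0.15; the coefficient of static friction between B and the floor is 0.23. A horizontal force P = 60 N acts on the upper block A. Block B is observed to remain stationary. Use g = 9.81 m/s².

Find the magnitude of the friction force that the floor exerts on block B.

f ≈ 60 N

The normal force B exerts on A is simply A's weight, N₁ = 892.7 N.
Maximum static friction on A from B: μ_s N₁ = 0.19×892.7 = 169.6 N.
Since P = 60 N ≤ 169.6 N, A does not slip on B; friction on A equals P = 60 N.
By Newton's third law B feels 60 N forward from A. With B stationary, the floor's static friction on B balances it: f₂ = 60 N (well within μ_s(m_A+m_B)g = 451.3 N).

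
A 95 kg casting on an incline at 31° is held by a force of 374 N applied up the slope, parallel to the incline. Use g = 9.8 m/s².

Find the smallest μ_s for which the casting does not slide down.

N = m g cos θ = 798 N.
Friction must make up the shortfall along the incline: f = m g sin θ − P = 479.5 − 374 = 105.5 N.
At the threshold f = μ_s N, so μ_s,min = 105.5/798 = 0.132.

μ_s,min ≈ 0.132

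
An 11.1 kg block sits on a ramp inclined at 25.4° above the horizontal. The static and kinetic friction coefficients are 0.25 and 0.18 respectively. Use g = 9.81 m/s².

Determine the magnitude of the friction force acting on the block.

f ≈ 17.7 N (up the incline)

Normal force: N = m g cos θ = 11.1 × 9.81 × cos 25.4° = 98.37 N.
Along the slope the weight component is m g sin θ = 46.71 N; friction must supply exactly this, acting up-slope.
The static-friction ceiling is μ_s N = 0.25 × 98.37 = 24.59 N.
Since |46.71| > 24.59 N, static friction cannot hold it; the block slides down the incline and kinetic friction applies: f = μ_k N = 0.18 × 98.37 = 17.7 N.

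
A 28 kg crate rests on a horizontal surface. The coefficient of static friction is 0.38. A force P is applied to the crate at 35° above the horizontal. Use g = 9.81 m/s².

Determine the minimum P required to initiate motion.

N = m g − P sin α (the pull lifts the crate).
At impending slip, P cos α = μ_s N = μ_s (m g − P sin α).
Solving: P (cos α + μ_s sin α) = μ_s m g → P = 0.38×275/(cos 35° + 0.38 sin 35°) = 104/1.037 = 101 N.

P ≈ 101 N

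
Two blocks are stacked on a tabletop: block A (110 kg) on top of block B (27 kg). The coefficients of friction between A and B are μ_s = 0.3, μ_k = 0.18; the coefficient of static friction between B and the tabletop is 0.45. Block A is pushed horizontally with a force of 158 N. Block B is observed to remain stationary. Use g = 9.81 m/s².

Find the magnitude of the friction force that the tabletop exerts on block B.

f ≈ 158 N

The normal force B exerts on A is simply A's weight, N₁ = 1079 N.
Maximum static friction on A from B: μ_s N₁ = 0.3×1079 = 323.7 N.
P = 158 N is within that limit, so A and B move together (both at rest); the A–B friction is simply f₁ = P = 158 N.
By Newton's third law B feels 158 N forward from A. With B stationary, the floor's static friction on B balances it: f₂ = 158 N (well within μ_s(m_A+m_B)g = 604.8 N).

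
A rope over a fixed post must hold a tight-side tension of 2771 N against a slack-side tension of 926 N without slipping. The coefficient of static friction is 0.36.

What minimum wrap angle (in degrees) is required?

β_min ≈ 174°

T₂/T₁ = e^{μβ} → β = ln(T₂/T₁)/μ.
β = ln(2771/926)/0.36 = 1.096/0.36 = 3.045 rad.
In degrees: β = 3.045 × 180/π = 174°.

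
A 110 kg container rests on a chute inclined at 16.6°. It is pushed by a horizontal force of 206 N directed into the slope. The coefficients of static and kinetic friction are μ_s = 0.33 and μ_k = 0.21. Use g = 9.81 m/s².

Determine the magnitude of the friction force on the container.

Resolve perpendicular to the incline: N = m g cos θ + P sin θ = 110×9.81×cos 16.6° + 206×sin 16.6° = 1093 N.
Parallel to the incline: P cos θ − m g sin θ = 197.4 − 308.3 = -110.9 N; the friction needed to balance this is 110.9 N acting up the slope.
The limit of static friction is μ_s N = 360.7 N.
|f_req| = 110.9 ≤ 360.7 N → the container is in equilibrium; friction equals the required value.

f ≈ 111 N (up the incline)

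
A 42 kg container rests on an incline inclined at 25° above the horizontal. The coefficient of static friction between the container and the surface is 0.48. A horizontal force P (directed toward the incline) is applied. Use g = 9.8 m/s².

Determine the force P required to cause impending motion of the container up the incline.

At impending motion up the slope, friction acts down-slope at its limit: f = μ_s N.
Perpendicular to the incline: N = m g cos θ + P sin θ.
Along the incline: P cos θ = m g sin θ + μ_s N = m g sin θ + μ_s (m g cos θ + P sin θ).
Solving, P (cos θ − μ_s sin θ) = m g (sin θ + μ_s cos θ), so P = 42×9.8×(sin 25° + 0.48 cos 25°)/(cos 25° − 0.48 sin 25°) = 412×0.8576/0.7035 = 502 N.

P ≈ 502 N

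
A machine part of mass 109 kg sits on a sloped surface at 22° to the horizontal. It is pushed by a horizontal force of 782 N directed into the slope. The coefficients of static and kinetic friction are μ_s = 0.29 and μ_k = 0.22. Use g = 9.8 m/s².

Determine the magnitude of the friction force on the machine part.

f ≈ 325 N (down the incline)

Resolve perpendicular to the incline: N = m g cos θ + P sin θ = 109×9.8×cos 22° + 782×sin 22° = 1283 N.
Parallel to the incline: P cos θ − m g sin θ = 725.1 − 400.2 = 324.9 N; the friction needed to balance this is 324.9 N acting down the slope.
Maximum static friction: μ_s N = 0.29 × 1283 = 372.2 N.
Since 324.9 N is within the 372.2 N limit, the machine part stays put and friction is exactly 325 N.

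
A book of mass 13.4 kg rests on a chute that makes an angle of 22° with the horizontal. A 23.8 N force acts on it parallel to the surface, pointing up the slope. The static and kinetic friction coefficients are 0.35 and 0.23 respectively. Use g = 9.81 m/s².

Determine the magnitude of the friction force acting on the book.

Perpendicular to the surface, N = m g cos θ = 13.4·9.81·cos 22° = 121.9 N.
Parallel to the incline, ΣF = 0 gives f = m g sin θ − P = 49.24 − 23.8 = 25.44 N (up-slope positive).
Maximum static friction available: μ_s N = 0.35 × 121.9 = 42.66 N.
Since |25.44| ≤ 42.66 N, static friction is sufficient; f equals the required value, not μ_s N.

f ≈ 25.4 N (up the incline)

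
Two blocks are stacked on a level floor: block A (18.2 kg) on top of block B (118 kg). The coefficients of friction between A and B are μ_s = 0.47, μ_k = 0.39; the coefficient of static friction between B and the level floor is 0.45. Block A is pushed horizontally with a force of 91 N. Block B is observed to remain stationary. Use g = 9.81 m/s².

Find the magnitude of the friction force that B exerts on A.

The normal force B exerts on A is simply A's weight, N₁ = 178.5 N.
So the A–B interface can sustain at most μ_s N₁ = 83.91 N of static friction.
P = 91 N exceeds that limit, so A slips over B and the interface friction becomes kinetic: f₁ = μ_k N₁ = 0.39×178.5 = 69.6 N.
By Newton's third law B feels 69.6 N forward from A. With B stationary, the floor's static friction on B balances it: f₂ = 69.6 N (well within μ_s(m_A+m_B)g = 601.3 N).

f ≈ 69.6 N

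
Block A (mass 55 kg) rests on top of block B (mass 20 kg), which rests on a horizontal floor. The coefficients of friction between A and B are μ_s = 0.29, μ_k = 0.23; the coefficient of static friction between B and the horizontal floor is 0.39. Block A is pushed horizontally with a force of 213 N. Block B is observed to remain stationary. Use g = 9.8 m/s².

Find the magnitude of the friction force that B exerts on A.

The normal force B exerts on A is simply A's weight, N₁ = 539 N.
Maximum static friction on A from B: μ_s N₁ = 0.29×539 = 156.3 N.
P = 213 N exceeds that limit, so A slips over B and the interface friction becomes kinetic: f₁ = μ_k N₁ = 0.23×539 = 124 N.
By Newton's third law B feels 124 N forward from A. With B stationary, the floor's static friction on B balances it: f₂ = 124 N (well within μ_s(m_A+m_B)g = 286.7 N).

f ≈ 124 N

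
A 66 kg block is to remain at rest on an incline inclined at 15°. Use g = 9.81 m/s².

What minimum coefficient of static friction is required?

μ_s,min ≈ 0.268

At the slip threshold m g sin θ = μ_s m g cos θ, so μ_s,min = tan θ.
μ_s,min = tan 15° = 0.268.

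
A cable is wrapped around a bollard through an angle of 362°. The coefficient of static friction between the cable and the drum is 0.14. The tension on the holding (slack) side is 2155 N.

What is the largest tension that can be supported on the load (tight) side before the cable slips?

T_max ≈ 5220 N

At impending slip the capstan equation gives T₂/T₁ = e^{μβ} with β in radians.
β = 362° × π/180 = 6.318 rad.
e^{μβ} = e^{0.14×6.318} = 2.422.
T₂ = T₁ · e^{μβ} = 2155 × 2.422 = 5220 N.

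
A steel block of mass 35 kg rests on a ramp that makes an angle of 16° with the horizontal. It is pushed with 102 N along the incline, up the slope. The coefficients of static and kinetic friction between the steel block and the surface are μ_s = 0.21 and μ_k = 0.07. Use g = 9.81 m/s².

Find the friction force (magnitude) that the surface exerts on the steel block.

Perpendicular to the surface, N = m g cos θ = 35·9.81·cos 16° = 330 N.
The friction needed for equilibrium is m g sin θ − P = 94.64 − 102 = -7.36 N, measured positive up-slope.
The static-friction ceiling is μ_s N = 0.21 × 330 = 69.31 N.
Since |-7.36| ≤ 69.31 N, no slip — friction simply equals what equilibrium demands.

f ≈ 7.36 N (down the incline)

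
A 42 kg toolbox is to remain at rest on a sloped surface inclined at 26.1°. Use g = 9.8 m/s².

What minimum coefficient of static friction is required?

At the slip threshold m g sin θ = μ_s m g cos θ, so μ_s,min = tan θ.
μ_s,min = tan 26.1° = 0.49.

μ_s,min ≈ 0.49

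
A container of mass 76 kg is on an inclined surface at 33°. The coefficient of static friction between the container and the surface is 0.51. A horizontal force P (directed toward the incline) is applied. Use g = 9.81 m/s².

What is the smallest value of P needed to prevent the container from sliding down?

P_min ≈ 78.1 N

The container tends to slide down (tan θ > μ_s), so at the point of impending slip friction acts up-slope at its limit: f = μ_s N.
Perpendicular to the incline: N = m g cos θ + P sin θ.
Along the incline: P cos θ + μ_s N = m g sin θ, i.e. P cos θ + μ_s (m g cos θ + P sin θ) = m g sin θ.
Solving, P (cos θ + μ_s sin θ) = m g (sin θ − μ_s cos θ), so P = 746×0.1169/1.116 = 78.1 N.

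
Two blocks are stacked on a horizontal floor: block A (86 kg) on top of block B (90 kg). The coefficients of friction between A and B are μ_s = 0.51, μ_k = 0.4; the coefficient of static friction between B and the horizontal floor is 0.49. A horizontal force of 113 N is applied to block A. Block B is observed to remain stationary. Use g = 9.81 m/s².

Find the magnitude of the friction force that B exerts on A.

The normal force B exerts on A is simply A's weight, N₁ = 843.7 N.
Maximum static friction on A from B: μ_s N₁ = 0.51×843.7 = 430.3 N.
Since P = 113 N ≤ 430.3 N, A does not slip on B; friction on A equals P = 113 N.
B experiences an equal 113 N forward from A (third law). B is in equilibrium, so the floor supplies f₂ = 113 N of static friction (limit μ_s(m_A+m_B)g = 846 N, not exceeded).

f ≈ 113 N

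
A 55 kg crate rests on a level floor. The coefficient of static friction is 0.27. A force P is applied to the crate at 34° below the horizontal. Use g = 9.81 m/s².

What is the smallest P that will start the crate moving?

P ≈ 215 N

N = m g + P sin α (the push presses the crate into the level floor).
At impending slip, P cos α = μ_s N = μ_s (m g + P sin α).
Solving: P (cos α − μ_s sin α) = μ_s m g → P = 0.27×540/(cos 34° − 0.27 sin 34°) = 146/0.6781 = 215 N.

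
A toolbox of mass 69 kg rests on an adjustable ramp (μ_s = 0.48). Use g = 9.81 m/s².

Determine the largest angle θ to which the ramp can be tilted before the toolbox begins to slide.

θ_max ≈ 25.6°

At the slip threshold, m g sin θ = μ_s · m g cos θ, so tan θ = μ_s.
θ_max = arctan(0.48) = 25.6°.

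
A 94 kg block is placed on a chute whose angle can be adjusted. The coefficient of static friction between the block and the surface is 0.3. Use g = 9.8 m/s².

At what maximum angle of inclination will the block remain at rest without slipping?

At the slip threshold, m g sin θ = μ_s · m g cos θ, so tan θ = μ_s.
θ_max = arctan(0.3) = 16.7°.

θ_max ≈ 16.7°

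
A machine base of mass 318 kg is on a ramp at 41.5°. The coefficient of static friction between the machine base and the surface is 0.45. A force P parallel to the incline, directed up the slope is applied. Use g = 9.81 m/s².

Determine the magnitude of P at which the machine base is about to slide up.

P ≈ 3120 N

At impending motion up the slope, friction acts down-slope at its limit: f = μ_s N.
P is parallel to the surface, so N = m g cos θ = 2340 N.
Along the incline: P = m g sin θ + μ_s N = 2070 + 0.45×2340 = 3120 N.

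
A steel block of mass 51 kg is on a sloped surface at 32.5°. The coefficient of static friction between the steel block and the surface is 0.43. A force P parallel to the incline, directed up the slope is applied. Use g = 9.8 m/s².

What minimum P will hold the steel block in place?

P_min ≈ 87.3 N

The steel block tends to slide down (tan θ > μ_s), so at the point of impending slip friction acts up-slope at its limit: f = μ_s N.
P is parallel to the surface, so N = m g cos θ = 422 N.
Along the incline: P + μ_s N = m g sin θ, so P = 269 − 0.43×422 = 87.3 N.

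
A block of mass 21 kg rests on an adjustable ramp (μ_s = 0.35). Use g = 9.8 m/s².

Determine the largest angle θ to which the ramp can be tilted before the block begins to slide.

At the slip threshold, m g sin θ = μ_s · m g cos θ, so tan θ = μ_s.
θ_max = arctan(0.35) = 19.3°.

θ_max ≈ 19.3°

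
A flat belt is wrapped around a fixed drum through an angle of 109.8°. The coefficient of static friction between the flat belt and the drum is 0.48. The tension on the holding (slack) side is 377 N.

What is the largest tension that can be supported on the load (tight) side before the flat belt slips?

At impending slip the capstan equation gives T₂/T₁ = e^{μβ} with β in radians.
β = 109.8° × π/180 = 1.916 rad.
e^{μβ} = e^{0.48×1.916} = 2.509.
T₂ = T₁ · e^{μβ} = 377 × 2.509 = 946 N.

T_max ≈ 946 N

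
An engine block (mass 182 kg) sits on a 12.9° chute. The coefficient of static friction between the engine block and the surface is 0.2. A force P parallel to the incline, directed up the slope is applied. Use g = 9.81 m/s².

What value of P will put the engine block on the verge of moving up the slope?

At impending motion up the slope, friction acts down-slope at its limit: f = μ_s N.
P is parallel to the surface, so N = m g cos θ = 1740 N.
Along the incline: P = m g sin θ + μ_s N = 399 + 0.2×1740 = 747 N.

P ≈ 747 N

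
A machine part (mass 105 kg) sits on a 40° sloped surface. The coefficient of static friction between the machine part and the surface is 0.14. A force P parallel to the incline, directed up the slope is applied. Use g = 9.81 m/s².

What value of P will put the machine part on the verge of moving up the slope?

P ≈ 773 N

At impending motion up the slope, friction acts down-slope at its limit: f = μ_s N.
P is parallel to the surface, so N = m g cos θ = 789 N.
Along the incline: P = m g sin θ + μ_s N = 662 + 0.14×789 = 773 N.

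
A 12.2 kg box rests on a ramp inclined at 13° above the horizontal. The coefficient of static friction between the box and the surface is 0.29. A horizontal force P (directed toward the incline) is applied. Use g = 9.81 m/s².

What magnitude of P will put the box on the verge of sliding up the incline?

At impending motion up the slope, friction acts down-slope at its limit: f = μ_s N.
Perpendicular to the incline: N = m g cos θ + P sin θ.
Along the incline: P cos θ = m g sin θ + μ_s N = m g sin θ + μ_s (m g cos θ + P sin θ).
Solving, P (cos θ − μ_s sin θ) = m g (sin θ + μ_s cos θ), so P = 12.2×9.81×(sin 13° + 0.29 cos 13°)/(cos 13° − 0.29 sin 13°) = 120×0.5075/0.9091 = 66.8 N.

P ≈ 66.8 N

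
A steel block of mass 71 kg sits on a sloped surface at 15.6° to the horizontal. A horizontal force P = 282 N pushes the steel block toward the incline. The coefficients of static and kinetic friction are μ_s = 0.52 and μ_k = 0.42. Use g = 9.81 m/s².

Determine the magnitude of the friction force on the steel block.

Resolve perpendicular to the incline: N = m g cos θ + P sin θ = 71×9.81×cos 15.6° + 282×sin 15.6° = 746.7 N.
Along the incline, the net driving force (taking up-slope positive) is P cos θ − m g sin θ = 271.6 − 187.3 = 84.31 N, so equilibrium requires friction f = -84.31 N (down-slope).
The limit of static friction is μ_s N = 388.3 N.
|f_req| = 84.31 ≤ 388.3 N → the steel block is in equilibrium; friction equals the required value.

f ≈ 84.3 N (down the incline)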